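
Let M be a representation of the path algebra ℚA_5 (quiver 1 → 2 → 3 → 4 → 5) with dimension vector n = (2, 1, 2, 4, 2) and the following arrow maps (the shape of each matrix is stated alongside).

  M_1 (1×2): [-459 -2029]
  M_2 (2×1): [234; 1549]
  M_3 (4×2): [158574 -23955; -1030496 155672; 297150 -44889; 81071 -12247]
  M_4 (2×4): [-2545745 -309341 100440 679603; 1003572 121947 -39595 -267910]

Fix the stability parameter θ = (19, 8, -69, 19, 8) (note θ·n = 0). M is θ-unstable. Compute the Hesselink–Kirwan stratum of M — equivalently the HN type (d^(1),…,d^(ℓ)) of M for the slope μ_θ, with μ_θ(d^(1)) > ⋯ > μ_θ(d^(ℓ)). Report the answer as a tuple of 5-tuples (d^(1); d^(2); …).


Interval decomposition of M: I[1,1], I[1,5], I[3,5], I[4,4]^2.
HN type (ℓ=4): μ^(1)=19; μ^(2)=27/2; μ^(3)=-14; μ^(4)=-69

((1, 0, 0, 2, 0); (0, 0, 0, 2, 2); (1, 1, 1, 0, 0); (0, 0, 1, 0, 0))


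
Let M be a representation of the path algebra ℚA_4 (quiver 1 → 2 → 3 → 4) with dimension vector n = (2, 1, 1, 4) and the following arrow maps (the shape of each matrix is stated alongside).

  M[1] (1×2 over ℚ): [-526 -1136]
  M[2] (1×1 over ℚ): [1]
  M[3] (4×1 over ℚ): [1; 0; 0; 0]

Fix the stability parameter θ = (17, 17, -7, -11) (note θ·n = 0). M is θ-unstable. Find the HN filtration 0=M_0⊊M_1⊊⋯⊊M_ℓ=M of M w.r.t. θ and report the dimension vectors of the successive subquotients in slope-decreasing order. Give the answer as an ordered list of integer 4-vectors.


Interval decomposition of M: I[1,1], I[1,4], I[4,4]^3.
HN type (ℓ=3): μ^(1)=17; μ^(2)=4; μ^(3)=-11

((1, 0, 0, 0); (1, 1, 1, 1); (0, 0, 0, 3))


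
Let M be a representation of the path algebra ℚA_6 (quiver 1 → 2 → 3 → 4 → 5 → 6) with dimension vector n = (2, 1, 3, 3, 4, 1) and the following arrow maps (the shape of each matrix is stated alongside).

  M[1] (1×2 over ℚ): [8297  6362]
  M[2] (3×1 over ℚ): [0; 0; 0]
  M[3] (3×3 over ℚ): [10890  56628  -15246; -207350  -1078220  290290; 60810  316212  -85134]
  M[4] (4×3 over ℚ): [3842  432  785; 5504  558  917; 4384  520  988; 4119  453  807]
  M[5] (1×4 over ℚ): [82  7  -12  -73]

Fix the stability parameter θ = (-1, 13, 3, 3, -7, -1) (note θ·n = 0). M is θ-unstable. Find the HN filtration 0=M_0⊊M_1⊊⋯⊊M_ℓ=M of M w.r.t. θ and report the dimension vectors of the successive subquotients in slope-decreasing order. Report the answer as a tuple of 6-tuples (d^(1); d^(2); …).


Interval decomposition of M: I[1,1], I[1,2], I[3,3]^2, I[3,5], I[4,4], I[4,6], I[5,5]^2.
HN type (ℓ=6): μ^(1)=13; μ^(2)=3; μ^(3)=-1/3; μ^(4)=-1; μ^(5)=-2; μ^(6)=-7

((0, 1, 0, 0, 0, 0); (0, 0, 2, 1, 0, 0); (0, 0, 1, 1, 1, 0); (2, 0, 0, 0, 0, 1); (0, 0, 0, 1, 1, 0); (0, 0, 0, 0, 2, 0))


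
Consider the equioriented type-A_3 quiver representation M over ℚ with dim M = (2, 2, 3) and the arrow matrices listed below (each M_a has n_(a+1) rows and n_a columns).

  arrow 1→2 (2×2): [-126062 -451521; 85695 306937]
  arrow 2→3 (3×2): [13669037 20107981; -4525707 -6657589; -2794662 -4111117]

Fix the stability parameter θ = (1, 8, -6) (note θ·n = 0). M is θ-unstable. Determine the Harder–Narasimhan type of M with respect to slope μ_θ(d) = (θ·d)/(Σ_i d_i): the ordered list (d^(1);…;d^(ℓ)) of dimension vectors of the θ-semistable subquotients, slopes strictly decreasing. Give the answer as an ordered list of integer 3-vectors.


Via rank(M_{q-1}∘⋯∘M_p): M ≅ I[1,3]^2, I[3,3].
μ_θ-semistable layers: μ^(1)=1; μ^(2)=-6

((2, 2, 2); (0, 0, 1))


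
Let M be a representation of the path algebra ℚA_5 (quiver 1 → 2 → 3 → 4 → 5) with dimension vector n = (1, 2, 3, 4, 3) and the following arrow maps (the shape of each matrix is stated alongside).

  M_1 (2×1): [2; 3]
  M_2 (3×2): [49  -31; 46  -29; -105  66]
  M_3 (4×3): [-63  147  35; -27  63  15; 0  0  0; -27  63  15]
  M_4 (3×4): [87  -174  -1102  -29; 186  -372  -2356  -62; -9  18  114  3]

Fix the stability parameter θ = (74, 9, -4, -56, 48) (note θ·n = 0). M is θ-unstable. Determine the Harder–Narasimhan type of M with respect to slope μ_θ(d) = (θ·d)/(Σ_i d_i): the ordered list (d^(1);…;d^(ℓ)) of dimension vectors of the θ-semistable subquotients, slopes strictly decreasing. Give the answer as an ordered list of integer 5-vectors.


Barcode: M ≅ I[1,3], I[2,3], I[3,4], I[4,4]^2, I[4,5], I[5,5]^2. HN layers by μ_θ (5 steps, strictly decreasing):
  μ^(1)=48; μ^(2)=79/3; μ^(3)=5/2; μ^(4)=-30; μ^(5)=-56

((0, 0, 0, 0, 3); (1, 1, 1, 0, 0); (0, 1, 1, 0, 0); (0, 0, 1, 1, 0); (0, 0, 0, 3, 0))


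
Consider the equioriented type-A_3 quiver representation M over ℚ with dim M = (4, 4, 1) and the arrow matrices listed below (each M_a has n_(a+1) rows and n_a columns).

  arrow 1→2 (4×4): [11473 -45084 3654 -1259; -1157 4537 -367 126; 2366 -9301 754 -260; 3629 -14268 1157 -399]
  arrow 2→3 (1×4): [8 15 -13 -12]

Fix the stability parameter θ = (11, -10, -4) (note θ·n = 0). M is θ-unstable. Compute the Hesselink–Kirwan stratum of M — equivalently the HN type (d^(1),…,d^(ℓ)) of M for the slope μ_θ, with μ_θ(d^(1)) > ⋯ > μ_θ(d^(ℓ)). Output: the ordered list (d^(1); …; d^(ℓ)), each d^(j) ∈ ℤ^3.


Barcode: M ≅ I[1,2]^3, I[1,3]. HN layers by μ_θ (2 steps, strictly decreasing):
  μ^(1)=1/2; μ^(2)=-1

((3, 3, 0); (1, 1, 1))


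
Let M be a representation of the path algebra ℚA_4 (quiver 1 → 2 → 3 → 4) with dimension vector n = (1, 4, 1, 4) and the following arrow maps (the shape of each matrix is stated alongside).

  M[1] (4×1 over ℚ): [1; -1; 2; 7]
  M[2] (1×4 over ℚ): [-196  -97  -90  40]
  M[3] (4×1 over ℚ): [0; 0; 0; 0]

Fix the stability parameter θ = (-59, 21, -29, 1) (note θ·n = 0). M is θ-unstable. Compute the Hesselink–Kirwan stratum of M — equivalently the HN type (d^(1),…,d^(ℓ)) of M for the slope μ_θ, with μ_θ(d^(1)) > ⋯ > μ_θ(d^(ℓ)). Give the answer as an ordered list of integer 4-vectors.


Interval decomposition of M: I[1,3], I[2,2]^3, I[4,4]^4.
HN type (ℓ=4): μ^(1)=21; μ^(2)=1; μ^(3)=-4; μ^(4)=-59

((0, 3, 0, 0); (0, 0, 0, 4); (0, 1, 1, 0); (1, 0, 0, 0))


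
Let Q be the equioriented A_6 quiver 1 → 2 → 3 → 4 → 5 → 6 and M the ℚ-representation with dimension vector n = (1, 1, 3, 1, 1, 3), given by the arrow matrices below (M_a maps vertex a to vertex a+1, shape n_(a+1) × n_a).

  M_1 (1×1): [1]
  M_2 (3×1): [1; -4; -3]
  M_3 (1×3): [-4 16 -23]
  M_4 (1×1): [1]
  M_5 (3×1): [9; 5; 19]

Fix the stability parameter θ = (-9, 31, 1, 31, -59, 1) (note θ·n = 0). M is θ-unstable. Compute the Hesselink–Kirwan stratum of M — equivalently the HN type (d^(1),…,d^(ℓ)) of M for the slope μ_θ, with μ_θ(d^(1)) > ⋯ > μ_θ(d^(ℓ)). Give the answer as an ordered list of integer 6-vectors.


Barcode: M ≅ I[1,6], I[3,3]^2, I[6,6]^2. HN layers by μ_θ (2 steps, strictly decreasing):
  μ^(1)=1; μ^(2)=-9

((0, 1, 3, 1, 1, 3); (1, 0, 0, 0, 0, 0))


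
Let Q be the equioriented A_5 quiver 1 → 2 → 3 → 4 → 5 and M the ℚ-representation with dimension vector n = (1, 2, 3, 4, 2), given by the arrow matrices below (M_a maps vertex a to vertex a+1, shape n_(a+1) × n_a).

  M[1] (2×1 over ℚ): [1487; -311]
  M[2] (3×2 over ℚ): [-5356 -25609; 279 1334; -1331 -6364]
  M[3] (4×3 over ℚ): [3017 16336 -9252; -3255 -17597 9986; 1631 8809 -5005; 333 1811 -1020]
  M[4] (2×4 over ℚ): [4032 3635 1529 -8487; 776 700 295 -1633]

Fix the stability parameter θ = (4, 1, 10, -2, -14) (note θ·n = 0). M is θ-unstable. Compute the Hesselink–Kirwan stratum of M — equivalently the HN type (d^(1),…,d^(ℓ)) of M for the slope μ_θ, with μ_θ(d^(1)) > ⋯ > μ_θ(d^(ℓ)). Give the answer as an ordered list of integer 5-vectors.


Via rank(M_{q-1}∘⋯∘M_p): M ≅ I[1,5], I[2,5], I[3,4], I[4,4].
μ_θ-semistable layers: μ^(1)=4; μ^(2)=-1/5; μ^(3)=-5/4; μ^(4)=-2

((0, 0, 1, 1, 0); (1, 1, 1, 1, 1); (0, 1, 1, 1, 1); (0, 0, 0, 1, 0))


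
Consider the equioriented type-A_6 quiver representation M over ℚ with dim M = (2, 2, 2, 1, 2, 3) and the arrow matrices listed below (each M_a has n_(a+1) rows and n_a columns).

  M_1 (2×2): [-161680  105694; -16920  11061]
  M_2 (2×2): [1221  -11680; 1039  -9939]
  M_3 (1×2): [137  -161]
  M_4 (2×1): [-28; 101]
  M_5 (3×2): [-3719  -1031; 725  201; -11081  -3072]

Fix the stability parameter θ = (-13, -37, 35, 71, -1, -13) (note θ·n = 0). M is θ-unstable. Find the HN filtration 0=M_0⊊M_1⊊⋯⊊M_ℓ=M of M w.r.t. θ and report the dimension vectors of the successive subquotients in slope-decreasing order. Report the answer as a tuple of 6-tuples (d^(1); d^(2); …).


Interval decomposition of M: I[1,1], I[1,6], I[2,3], I[5,6], I[6,6].
HN type (ℓ=6): μ^(1)=35; μ^(2)=23; μ^(3)=-7; μ^(4)=-13; μ^(5)=-25; μ^(6)=-37

((0, 0, 1, 0, 0, 0); (0, 0, 1, 1, 1, 1); (0, 0, 0, 0, 1, 1); (1, 0, 0, 0, 0, 1); (1, 1, 0, 0, 0, 0); (0, 1, 0, 0, 0, 0))


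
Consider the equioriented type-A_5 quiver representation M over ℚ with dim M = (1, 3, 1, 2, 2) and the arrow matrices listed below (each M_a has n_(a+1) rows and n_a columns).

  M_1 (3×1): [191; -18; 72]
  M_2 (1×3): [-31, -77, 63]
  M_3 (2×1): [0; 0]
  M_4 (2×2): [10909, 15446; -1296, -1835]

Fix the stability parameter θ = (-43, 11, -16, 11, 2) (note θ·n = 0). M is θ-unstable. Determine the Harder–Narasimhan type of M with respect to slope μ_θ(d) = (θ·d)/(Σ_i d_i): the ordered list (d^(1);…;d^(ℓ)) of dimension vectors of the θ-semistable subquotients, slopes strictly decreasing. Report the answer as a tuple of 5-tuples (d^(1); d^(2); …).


Interval decomposition of M: I[1,3], I[2,2]^2, I[4,5]^2.
HN type (ℓ=4): μ^(1)=11; μ^(2)=13/2; μ^(3)=-5/2; μ^(4)=-43

((0, 2, 0, 0, 0); (0, 0, 0, 2, 2); (0, 1, 1, 0, 0); (1, 0, 0, 0, 0))


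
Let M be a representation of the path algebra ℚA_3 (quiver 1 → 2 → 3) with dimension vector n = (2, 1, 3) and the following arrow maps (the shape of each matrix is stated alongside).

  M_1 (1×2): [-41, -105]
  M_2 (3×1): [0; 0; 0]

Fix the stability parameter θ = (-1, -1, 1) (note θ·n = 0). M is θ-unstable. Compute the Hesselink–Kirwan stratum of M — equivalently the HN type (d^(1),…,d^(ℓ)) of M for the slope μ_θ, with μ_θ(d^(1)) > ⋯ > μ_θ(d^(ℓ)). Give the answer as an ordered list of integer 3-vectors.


Via rank(M_{q-1}∘⋯∘M_p): M ≅ I[1,1], I[1,2], I[3,3]^3.
μ_θ-semistable layers: μ^(1)=1; μ^(2)=-1

((0, 0, 3); (2, 1, 0))


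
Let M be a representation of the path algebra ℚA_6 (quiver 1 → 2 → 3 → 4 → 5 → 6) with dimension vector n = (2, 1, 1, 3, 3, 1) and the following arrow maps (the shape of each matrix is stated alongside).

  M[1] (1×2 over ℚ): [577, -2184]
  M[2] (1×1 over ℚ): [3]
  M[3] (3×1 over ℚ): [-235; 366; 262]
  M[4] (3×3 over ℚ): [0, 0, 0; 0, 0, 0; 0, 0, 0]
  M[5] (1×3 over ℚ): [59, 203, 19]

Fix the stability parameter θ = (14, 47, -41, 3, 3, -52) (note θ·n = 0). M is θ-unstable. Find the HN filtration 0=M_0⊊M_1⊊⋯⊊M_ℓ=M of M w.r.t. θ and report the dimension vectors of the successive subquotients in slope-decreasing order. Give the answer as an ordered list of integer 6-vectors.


Interval decomposition of M: I[1,1], I[1,4], I[4,4]^2, I[5,5]^2, I[5,6].
HN type (ℓ=4): μ^(1)=14; μ^(2)=23/4; μ^(3)=3; μ^(4)=-49/2

((1, 0, 0, 0, 0, 0); (1, 1, 1, 1, 0, 0); (0, 0, 0, 2, 2, 0); (0, 0, 0, 0, 1, 1))


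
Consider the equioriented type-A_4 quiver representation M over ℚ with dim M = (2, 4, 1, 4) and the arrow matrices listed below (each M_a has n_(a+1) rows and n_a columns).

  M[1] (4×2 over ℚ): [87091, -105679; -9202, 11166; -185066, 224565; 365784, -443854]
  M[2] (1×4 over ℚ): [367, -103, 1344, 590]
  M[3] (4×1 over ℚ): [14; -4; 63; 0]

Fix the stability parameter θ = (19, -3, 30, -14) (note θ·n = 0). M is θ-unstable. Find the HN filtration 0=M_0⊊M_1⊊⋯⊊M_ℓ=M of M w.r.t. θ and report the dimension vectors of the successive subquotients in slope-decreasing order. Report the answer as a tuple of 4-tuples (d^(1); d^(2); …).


Barcode: M ≅ I[1,2], I[1,4], I[2,2]^2, I[4,4]^3. HN layers by μ_θ (3 steps, strictly decreasing):
  μ^(1)=8; μ^(2)=-3; μ^(3)=-14

((2, 2, 1, 1); (0, 2, 0, 0); (0, 0, 0, 3))


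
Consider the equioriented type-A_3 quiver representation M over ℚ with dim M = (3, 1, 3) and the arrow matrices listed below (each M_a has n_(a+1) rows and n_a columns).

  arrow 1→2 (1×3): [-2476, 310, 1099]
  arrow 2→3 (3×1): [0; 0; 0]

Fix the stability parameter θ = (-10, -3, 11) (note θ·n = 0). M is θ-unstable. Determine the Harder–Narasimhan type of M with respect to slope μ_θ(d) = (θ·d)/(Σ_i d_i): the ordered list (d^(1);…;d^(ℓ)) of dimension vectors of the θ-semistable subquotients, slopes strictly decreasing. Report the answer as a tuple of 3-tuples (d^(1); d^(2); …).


Interval decomposition of M: I[1,1]^2, I[1,2], I[3,3]^3.
HN type (ℓ=3): μ^(1)=11; μ^(2)=-3; μ^(3)=-10

((0, 0, 3); (0, 1, 0); (3, 0, 0))


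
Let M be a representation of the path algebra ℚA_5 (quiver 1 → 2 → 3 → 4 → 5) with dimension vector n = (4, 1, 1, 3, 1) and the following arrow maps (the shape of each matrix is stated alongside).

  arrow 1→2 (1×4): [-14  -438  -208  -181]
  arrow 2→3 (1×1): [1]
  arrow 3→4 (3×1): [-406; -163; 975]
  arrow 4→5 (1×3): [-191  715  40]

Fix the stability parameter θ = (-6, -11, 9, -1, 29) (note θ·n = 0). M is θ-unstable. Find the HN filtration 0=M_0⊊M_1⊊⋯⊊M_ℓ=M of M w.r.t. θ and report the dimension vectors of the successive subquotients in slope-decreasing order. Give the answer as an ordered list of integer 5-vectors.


Interval decomposition of M: I[1,1]^3, I[1,5], I[4,4]^2.
HN type (ℓ=5): μ^(1)=29; μ^(2)=4; μ^(3)=-1; μ^(4)=-6; μ^(5)=-17/2

((0, 0, 0, 0, 1); (0, 0, 1, 1, 0); (0, 0, 0, 2, 0); (3, 0, 0, 0, 0); (1, 1, 0, 0, 0))


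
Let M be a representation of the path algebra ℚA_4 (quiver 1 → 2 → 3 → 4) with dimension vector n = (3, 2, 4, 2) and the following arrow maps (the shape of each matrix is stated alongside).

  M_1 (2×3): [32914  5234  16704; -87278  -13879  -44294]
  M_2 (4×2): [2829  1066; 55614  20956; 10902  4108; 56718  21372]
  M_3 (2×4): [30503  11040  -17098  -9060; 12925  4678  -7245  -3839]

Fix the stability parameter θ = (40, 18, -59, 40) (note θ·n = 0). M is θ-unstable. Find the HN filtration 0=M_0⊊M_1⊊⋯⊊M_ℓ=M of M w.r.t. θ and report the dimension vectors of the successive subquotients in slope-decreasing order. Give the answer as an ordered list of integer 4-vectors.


Via rank(M_{q-1}∘⋯∘M_p): M ≅ I[1,1], I[1,2], I[1,4], I[3,3]^2, I[3,4].
μ_θ-semistable layers: μ^(1)=40; μ^(2)=29; μ^(3)=-1/3; μ^(4)=-59

((1, 0, 0, 2); (1, 1, 0, 0); (1, 1, 1, 0); (0, 0, 3, 0))


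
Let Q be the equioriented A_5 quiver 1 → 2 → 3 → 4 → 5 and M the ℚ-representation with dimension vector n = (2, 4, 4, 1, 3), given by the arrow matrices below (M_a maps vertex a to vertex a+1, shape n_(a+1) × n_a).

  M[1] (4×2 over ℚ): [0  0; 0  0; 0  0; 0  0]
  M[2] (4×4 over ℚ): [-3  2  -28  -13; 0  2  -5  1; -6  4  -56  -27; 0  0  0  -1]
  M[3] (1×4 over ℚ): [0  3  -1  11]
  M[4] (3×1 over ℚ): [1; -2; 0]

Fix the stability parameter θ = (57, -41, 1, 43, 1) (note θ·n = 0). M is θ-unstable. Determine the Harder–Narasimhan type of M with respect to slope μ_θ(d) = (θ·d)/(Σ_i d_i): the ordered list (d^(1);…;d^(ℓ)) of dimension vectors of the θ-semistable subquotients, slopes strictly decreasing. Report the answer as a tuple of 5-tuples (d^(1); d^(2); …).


Via rank(M_{q-1}∘⋯∘M_p): M ≅ I[1,1]^2, I[2,2], I[2,3]^2, I[2,5], I[3,3], I[5,5]^2.
μ_θ-semistable layers: μ^(1)=57; μ^(2)=22; μ^(3)=1; μ^(4)=-41

((2, 0, 0, 0, 0); (0, 0, 0, 1, 1); (0, 0, 4, 0, 2); (0, 4, 0, 0, 0))


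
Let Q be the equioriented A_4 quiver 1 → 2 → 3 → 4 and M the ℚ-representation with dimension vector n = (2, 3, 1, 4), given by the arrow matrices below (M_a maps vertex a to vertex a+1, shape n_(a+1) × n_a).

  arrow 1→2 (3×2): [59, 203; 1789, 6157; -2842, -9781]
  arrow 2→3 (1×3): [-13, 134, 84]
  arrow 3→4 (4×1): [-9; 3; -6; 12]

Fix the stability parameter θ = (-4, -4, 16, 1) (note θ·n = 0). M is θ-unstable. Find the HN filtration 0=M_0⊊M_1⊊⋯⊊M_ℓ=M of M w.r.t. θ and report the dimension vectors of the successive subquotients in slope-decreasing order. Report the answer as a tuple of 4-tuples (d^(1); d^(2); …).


Interval decomposition of M: I[1,2], I[1,4], I[2,2], I[4,4]^3.
HN type (ℓ=3): μ^(1)=17/2; μ^(2)=1; μ^(3)=-4

((0, 0, 1, 1); (0, 0, 0, 3); (2, 3, 0, 0))


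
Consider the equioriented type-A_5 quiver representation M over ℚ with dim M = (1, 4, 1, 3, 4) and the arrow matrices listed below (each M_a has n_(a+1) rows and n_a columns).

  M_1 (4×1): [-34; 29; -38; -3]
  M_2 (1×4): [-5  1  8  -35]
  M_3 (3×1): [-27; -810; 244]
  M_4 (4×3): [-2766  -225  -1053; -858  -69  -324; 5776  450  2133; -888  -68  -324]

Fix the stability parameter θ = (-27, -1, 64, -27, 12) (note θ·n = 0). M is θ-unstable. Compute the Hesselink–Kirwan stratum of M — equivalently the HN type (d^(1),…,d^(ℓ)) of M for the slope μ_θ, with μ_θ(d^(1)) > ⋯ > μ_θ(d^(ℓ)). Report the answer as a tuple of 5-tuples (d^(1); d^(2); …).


Via rank(M_{q-1}∘⋯∘M_p): M ≅ I[1,2], I[2,2]^2, I[2,4], I[4,5]^2, I[5,5]^2.
μ_θ-semistable layers: μ^(1)=37/2; μ^(2)=12; μ^(3)=-1; μ^(4)=-27

((0, 0, 1, 1, 0); (0, 0, 0, 0, 4); (0, 4, 0, 0, 0); (1, 0, 0, 2, 0))


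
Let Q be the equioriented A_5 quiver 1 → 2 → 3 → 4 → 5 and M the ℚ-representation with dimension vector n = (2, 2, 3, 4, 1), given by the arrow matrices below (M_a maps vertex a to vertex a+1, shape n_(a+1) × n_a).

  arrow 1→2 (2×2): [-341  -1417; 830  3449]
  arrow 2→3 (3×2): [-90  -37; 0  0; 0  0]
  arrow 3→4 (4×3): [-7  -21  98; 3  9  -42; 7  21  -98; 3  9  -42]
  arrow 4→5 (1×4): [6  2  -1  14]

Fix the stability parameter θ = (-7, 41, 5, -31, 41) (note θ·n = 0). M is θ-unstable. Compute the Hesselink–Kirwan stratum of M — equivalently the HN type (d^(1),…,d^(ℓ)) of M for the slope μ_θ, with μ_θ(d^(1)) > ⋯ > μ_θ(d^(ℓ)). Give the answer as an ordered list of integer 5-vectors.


Via rank(M_{q-1}∘⋯∘M_p): M ≅ I[1,2], I[1,5], I[3,3]^2, I[4,4]^3.
μ_θ-semistable layers: μ^(1)=41; μ^(2)=5; μ^(3)=-7; μ^(4)=-31

((0, 1, 0, 0, 1); (0, 1, 3, 1, 0); (2, 0, 0, 0, 0); (0, 0, 0, 3, 0))


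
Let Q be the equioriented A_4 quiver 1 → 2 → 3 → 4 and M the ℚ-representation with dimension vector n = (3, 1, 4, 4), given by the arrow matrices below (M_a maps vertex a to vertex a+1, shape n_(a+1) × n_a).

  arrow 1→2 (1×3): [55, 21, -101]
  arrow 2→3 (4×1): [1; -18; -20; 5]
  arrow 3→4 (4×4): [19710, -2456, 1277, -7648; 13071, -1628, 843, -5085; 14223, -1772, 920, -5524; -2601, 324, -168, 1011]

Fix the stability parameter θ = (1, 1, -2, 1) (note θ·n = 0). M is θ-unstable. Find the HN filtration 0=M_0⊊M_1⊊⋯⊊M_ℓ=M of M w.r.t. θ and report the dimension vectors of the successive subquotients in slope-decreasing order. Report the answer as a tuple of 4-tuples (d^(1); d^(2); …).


Via rank(M_{q-1}∘⋯∘M_p): M ≅ I[1,1]^2, I[1,4], I[3,3], I[3,4]^2, I[4,4].
μ_θ-semistable layers: μ^(1)=1; μ^(2)=0; μ^(3)=-2

((2, 0, 0, 4); (1, 1, 1, 0); (0, 0, 3, 0))


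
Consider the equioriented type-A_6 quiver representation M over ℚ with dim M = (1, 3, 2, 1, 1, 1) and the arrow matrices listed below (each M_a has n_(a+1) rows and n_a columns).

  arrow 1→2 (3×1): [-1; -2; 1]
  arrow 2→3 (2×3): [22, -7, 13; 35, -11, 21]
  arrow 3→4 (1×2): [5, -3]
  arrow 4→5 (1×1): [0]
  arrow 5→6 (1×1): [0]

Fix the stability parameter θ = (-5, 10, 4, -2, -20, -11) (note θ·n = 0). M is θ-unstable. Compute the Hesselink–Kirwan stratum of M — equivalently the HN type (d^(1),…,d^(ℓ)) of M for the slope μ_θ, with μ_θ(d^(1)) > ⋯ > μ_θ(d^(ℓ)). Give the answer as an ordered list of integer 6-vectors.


Barcode: M ≅ I[1,4], I[2,2], I[2,3], I[5,5], I[6,6]. HN layers by μ_θ (6 steps, strictly decreasing):
  μ^(1)=10; μ^(2)=7; μ^(3)=4; μ^(4)=-5; μ^(5)=-11; μ^(6)=-20

((0, 1, 0, 0, 0, 0); (0, 1, 1, 0, 0, 0); (0, 1, 1, 1, 0, 0); (1, 0, 0, 0, 0, 0); (0, 0, 0, 0, 0, 1); (0, 0, 0, 0, 1, 0))


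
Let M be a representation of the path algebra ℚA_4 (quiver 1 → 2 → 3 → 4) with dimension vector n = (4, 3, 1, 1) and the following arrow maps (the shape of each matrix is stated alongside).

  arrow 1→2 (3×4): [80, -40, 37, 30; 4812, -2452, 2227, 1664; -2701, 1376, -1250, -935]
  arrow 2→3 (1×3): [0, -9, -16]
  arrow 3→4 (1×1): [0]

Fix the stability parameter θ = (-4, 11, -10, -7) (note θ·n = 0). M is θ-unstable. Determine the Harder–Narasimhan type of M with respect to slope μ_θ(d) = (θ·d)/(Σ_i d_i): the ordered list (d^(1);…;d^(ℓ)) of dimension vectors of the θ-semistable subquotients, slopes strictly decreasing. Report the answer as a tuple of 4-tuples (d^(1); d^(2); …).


Via rank(M_{q-1}∘⋯∘M_p): M ≅ I[1,1], I[1,2]^2, I[1,3], I[4,4].
μ_θ-semistable layers: μ^(1)=11; μ^(2)=1/2; μ^(3)=-4; μ^(4)=-7

((0, 2, 0, 0); (0, 1, 1, 0); (4, 0, 0, 0); (0, 0, 0, 1))


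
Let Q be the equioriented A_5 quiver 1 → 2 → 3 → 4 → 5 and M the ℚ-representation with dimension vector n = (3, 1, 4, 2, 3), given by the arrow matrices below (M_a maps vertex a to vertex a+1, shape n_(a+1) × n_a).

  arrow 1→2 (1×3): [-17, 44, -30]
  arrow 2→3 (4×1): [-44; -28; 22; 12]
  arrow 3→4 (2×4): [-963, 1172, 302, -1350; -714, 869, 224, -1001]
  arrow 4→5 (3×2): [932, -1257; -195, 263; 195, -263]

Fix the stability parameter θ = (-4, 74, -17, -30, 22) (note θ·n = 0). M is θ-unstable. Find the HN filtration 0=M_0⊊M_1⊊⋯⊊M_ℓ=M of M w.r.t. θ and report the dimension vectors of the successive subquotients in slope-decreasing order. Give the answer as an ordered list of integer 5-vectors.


Interval decomposition of M: I[1,1]^2, I[1,3], I[3,3], I[3,5]^2, I[5,5].
HN type (ℓ=5): μ^(1)=57/2; μ^(2)=22; μ^(3)=-4; μ^(4)=-17; μ^(5)=-47/2

((0, 1, 1, 0, 0); (0, 0, 0, 0, 3); (3, 0, 0, 0, 0); (0, 0, 1, 0, 0); (0, 0, 2, 2, 0))


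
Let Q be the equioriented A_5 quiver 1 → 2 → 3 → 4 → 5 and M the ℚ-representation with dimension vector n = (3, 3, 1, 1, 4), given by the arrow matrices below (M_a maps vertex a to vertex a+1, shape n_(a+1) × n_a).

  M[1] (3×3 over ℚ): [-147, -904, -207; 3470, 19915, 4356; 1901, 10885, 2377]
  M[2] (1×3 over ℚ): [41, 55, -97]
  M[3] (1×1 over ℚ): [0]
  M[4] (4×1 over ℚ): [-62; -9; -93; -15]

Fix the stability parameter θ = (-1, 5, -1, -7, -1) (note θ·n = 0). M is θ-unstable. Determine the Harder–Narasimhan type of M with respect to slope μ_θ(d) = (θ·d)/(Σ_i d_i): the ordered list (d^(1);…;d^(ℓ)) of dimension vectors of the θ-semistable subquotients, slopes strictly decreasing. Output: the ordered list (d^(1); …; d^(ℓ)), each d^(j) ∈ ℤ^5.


Interval decomposition of M: I[1,2]^2, I[1,3], I[4,5], I[5,5]^3.
HN type (ℓ=4): μ^(1)=5; μ^(2)=2; μ^(3)=-1; μ^(4)=-7

((0, 2, 0, 0, 0); (0, 1, 1, 0, 0); (3, 0, 0, 0, 4); (0, 0, 0, 1, 0))


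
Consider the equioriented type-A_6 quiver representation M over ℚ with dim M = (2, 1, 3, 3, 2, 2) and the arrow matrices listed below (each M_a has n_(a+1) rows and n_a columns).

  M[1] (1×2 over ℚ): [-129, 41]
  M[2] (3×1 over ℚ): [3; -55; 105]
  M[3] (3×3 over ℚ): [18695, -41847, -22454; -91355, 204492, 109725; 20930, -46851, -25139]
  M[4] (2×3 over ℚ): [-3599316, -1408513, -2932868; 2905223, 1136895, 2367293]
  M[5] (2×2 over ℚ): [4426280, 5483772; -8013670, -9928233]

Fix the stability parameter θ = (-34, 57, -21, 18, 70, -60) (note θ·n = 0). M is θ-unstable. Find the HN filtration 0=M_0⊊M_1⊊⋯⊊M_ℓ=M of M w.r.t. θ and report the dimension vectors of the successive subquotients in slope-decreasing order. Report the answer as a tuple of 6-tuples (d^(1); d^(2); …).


Barcode: M ≅ I[1,1], I[1,3], I[3,5], I[3,6], I[4,4], I[6,6]. HN layers by μ_θ (6 steps, strictly decreasing):
  μ^(1)=70; μ^(2)=18; μ^(3)=28/3; μ^(4)=-21; μ^(5)=-34; μ^(6)=-60

((0, 0, 0, 0, 1, 0); (0, 1, 1, 2, 0, 0); (0, 0, 0, 1, 1, 1); (0, 0, 2, 0, 0, 0); (2, 0, 0, 0, 0, 0); (0, 0, 0, 0, 0, 1))


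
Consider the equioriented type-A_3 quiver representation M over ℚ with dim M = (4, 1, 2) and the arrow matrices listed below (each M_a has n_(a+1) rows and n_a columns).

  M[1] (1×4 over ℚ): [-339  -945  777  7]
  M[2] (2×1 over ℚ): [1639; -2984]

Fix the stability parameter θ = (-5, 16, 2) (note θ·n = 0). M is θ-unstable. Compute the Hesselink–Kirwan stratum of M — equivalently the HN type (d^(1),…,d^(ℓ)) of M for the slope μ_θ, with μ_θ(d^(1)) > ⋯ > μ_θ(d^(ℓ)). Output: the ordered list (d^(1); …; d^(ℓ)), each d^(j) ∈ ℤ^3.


Interval decomposition of M: I[1,1]^3, I[1,3], I[3,3].
HN type (ℓ=3): μ^(1)=9; μ^(2)=2; μ^(3)=-5

((0, 1, 1); (0, 0, 1); (4, 0, 0))


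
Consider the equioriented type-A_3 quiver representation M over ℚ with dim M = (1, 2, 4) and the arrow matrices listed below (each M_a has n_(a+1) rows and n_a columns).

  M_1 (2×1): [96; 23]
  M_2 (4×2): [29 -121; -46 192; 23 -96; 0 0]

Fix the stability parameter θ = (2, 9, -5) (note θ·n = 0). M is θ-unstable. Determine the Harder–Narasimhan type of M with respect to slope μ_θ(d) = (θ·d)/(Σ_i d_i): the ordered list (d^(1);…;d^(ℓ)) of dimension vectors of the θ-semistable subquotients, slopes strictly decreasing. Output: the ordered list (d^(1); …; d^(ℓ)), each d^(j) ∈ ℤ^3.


Via rank(M_{q-1}∘⋯∘M_p): M ≅ I[1,3], I[2,3], I[3,3]^2.
μ_θ-semistable layers: μ^(1)=2; μ^(2)=-5

((1, 2, 2); (0, 0, 2))


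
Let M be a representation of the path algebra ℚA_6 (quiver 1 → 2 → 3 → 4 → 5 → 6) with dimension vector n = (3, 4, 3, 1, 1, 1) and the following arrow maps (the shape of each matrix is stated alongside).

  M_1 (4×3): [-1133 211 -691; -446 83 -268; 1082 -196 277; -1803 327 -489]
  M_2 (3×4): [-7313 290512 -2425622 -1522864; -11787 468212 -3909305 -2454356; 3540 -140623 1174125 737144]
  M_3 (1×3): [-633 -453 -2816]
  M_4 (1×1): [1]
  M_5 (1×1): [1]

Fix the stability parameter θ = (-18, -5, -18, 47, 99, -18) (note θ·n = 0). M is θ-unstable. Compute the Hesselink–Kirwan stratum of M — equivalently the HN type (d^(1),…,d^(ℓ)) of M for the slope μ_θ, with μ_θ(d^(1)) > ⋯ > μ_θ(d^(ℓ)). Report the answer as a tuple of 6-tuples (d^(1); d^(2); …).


Via rank(M_{q-1}∘⋯∘M_p): M ≅ I[1,3]^2, I[1,6], I[2,2].
μ_θ-semistable layers: μ^(1)=128/3; μ^(2)=-5; μ^(3)=-23/2; μ^(4)=-18

((0, 0, 0, 1, 1, 1); (0, 1, 0, 0, 0, 0); (0, 3, 3, 0, 0, 0); (3, 0, 0, 0, 0, 0))


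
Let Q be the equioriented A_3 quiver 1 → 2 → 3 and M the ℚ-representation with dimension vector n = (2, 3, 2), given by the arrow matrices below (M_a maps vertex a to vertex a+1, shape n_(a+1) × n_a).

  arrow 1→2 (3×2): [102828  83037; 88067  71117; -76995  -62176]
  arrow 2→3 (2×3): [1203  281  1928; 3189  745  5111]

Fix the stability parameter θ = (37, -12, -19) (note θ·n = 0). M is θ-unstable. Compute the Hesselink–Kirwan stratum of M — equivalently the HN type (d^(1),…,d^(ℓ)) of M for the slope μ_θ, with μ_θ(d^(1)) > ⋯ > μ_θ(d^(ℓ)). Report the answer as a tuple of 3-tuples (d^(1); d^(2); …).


Barcode: M ≅ I[1,3]^2, I[2,2]. HN layers by μ_θ (2 steps, strictly decreasing):
  μ^(1)=2; μ^(2)=-12

((2, 2, 2); (0, 1, 0))


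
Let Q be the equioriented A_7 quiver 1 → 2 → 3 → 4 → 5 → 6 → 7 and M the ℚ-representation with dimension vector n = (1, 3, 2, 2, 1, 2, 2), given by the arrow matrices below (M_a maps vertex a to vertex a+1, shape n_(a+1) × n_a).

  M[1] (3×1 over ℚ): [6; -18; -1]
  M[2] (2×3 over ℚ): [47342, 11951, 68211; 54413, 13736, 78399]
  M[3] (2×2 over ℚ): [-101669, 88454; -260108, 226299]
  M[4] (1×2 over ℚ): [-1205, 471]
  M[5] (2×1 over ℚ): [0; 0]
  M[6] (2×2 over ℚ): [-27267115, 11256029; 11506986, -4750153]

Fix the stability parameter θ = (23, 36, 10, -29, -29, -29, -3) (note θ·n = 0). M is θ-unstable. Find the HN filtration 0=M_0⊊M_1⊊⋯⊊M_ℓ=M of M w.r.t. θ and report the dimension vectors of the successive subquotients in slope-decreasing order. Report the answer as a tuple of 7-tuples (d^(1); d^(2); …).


Via rank(M_{q-1}∘⋯∘M_p): M ≅ I[1,4], I[2,2], I[2,5], I[6,7]^2.
μ_θ-semistable layers: μ^(1)=36; μ^(2)=10; μ^(3)=-3; μ^(4)=-29

((0, 1, 0, 0, 0, 0, 0); (1, 1, 1, 1, 0, 0, 0); (0, 1, 1, 1, 1, 0, 2); (0, 0, 0, 0, 0, 2, 0))


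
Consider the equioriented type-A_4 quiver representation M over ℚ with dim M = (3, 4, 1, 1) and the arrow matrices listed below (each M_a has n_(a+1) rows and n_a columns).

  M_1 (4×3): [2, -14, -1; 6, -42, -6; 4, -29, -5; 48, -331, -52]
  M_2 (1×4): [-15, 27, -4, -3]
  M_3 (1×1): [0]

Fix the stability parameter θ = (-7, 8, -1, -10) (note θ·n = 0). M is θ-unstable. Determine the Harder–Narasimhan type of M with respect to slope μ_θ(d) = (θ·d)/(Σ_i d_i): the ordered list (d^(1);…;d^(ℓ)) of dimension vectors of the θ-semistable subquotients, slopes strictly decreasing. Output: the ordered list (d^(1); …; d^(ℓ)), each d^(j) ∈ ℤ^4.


Interval decomposition of M: I[1,2]^2, I[1,3], I[2,2], I[4,4].
HN type (ℓ=4): μ^(1)=8; μ^(2)=7/2; μ^(3)=-7; μ^(4)=-10

((0, 3, 0, 0); (0, 1, 1, 0); (3, 0, 0, 0); (0, 0, 0, 1))


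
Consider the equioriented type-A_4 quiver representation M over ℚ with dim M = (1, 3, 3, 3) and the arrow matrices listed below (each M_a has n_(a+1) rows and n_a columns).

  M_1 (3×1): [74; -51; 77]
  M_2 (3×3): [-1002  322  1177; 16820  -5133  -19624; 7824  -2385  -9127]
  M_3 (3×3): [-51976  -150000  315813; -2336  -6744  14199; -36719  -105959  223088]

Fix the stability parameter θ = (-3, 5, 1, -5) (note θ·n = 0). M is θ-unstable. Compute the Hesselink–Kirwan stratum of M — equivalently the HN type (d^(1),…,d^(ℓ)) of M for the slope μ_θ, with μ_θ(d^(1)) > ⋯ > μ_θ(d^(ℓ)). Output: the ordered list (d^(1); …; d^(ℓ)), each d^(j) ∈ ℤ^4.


Interval decomposition of M: I[1,4], I[2,3], I[2,4], I[4,4].
HN type (ℓ=4): μ^(1)=3; μ^(2)=1/3; μ^(3)=-3; μ^(4)=-5

((0, 1, 1, 0); (0, 2, 2, 2); (1, 0, 0, 0); (0, 0, 0, 1))


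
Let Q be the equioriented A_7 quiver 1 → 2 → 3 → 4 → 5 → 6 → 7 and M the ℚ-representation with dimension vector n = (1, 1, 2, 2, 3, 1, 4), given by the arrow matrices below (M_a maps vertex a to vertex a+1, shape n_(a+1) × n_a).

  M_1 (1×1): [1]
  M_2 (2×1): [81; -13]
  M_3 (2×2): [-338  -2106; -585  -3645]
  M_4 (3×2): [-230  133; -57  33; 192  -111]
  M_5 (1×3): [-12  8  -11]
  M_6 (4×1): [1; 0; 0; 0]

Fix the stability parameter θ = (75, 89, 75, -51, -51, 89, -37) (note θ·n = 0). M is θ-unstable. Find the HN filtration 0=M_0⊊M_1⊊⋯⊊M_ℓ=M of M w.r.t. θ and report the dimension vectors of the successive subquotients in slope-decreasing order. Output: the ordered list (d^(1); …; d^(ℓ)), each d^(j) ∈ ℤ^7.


Via rank(M_{q-1}∘⋯∘M_p): M ≅ I[1,3], I[3,7], I[4,5], I[5,5], I[7,7]^3.
μ_θ-semistable layers: μ^(1)=82; μ^(2)=75; μ^(3)=26; μ^(4)=-9; μ^(5)=-37; μ^(6)=-51

((0, 1, 1, 0, 0, 0, 0); (1, 0, 0, 0, 0, 0, 0); (0, 0, 0, 0, 0, 1, 1); (0, 0, 1, 1, 1, 0, 0); (0, 0, 0, 0, 0, 0, 3); (0, 0, 0, 1, 2, 0, 0))


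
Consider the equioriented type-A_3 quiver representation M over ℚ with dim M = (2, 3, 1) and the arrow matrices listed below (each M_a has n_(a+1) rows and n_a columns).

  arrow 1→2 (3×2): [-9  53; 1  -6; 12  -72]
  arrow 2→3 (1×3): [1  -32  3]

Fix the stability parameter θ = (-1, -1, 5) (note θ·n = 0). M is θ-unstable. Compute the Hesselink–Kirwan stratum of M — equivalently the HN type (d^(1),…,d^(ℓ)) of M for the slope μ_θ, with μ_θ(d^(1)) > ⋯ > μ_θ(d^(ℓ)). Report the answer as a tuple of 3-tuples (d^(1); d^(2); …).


Via rank(M_{q-1}∘⋯∘M_p): M ≅ I[1,2], I[1,3], I[2,2].
μ_θ-semistable layers: μ^(1)=5; μ^(2)=-1

((0, 0, 1); (2, 3, 0))


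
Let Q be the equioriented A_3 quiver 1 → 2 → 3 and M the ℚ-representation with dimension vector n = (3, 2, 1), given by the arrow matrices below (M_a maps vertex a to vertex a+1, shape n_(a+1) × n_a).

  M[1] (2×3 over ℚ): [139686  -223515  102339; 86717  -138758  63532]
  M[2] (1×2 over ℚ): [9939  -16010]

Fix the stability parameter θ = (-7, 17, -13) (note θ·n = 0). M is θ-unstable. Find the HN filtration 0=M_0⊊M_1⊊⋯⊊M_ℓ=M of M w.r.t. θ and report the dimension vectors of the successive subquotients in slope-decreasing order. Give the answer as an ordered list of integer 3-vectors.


Barcode: M ≅ I[1,1], I[1,2], I[1,3]. HN layers by μ_θ (3 steps, strictly decreasing):
  μ^(1)=17; μ^(2)=2; μ^(3)=-7

((0, 1, 0); (0, 1, 1); (3, 0, 0))


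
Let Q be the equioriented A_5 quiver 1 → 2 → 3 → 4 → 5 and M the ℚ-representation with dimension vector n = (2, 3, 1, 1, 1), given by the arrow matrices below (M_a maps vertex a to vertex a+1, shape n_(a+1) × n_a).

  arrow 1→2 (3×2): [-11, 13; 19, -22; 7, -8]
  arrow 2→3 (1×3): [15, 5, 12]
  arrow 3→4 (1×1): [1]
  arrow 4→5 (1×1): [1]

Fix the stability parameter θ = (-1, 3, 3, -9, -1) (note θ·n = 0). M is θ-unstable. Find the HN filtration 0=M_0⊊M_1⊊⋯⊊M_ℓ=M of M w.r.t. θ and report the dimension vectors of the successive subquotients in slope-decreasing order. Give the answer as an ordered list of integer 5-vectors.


Via rank(M_{q-1}∘⋯∘M_p): M ≅ I[1,2], I[1,5], I[2,2].
μ_θ-semistable layers: μ^(1)=3; μ^(2)=-1

((0, 2, 0, 0, 0); (2, 1, 1, 1, 1))


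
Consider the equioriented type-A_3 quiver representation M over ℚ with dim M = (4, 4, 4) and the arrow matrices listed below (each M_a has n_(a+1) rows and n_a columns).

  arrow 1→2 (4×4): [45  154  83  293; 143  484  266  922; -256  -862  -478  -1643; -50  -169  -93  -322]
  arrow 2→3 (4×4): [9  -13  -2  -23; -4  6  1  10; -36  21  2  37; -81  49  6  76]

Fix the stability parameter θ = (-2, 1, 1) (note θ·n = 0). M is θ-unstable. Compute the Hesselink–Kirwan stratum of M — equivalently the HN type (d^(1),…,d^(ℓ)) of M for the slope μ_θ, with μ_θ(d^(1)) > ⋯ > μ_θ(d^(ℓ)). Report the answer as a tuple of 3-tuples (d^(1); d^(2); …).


Barcode: M ≅ I[1,3]^4. HN layers by μ_θ (2 steps, strictly decreasing):
  μ^(1)=1; μ^(2)=-2

((0, 4, 4); (4, 0, 0))


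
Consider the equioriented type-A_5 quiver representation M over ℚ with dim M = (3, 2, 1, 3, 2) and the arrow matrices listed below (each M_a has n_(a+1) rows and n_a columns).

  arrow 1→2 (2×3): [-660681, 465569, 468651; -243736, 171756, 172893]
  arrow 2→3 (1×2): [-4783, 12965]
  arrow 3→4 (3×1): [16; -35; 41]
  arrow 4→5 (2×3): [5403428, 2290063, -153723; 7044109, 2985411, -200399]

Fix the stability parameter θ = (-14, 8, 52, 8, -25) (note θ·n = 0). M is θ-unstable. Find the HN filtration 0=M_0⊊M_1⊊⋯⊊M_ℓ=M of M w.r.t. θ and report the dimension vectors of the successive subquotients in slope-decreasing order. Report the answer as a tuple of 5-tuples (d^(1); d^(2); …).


Barcode: M ≅ I[1,1], I[1,2], I[1,4], I[4,5]^2. HN layers by μ_θ (4 steps, strictly decreasing):
  μ^(1)=30; μ^(2)=8; μ^(3)=-17/2; μ^(4)=-14

((0, 0, 1, 1, 0); (0, 2, 0, 0, 0); (0, 0, 0, 2, 2); (3, 0, 0, 0, 0))


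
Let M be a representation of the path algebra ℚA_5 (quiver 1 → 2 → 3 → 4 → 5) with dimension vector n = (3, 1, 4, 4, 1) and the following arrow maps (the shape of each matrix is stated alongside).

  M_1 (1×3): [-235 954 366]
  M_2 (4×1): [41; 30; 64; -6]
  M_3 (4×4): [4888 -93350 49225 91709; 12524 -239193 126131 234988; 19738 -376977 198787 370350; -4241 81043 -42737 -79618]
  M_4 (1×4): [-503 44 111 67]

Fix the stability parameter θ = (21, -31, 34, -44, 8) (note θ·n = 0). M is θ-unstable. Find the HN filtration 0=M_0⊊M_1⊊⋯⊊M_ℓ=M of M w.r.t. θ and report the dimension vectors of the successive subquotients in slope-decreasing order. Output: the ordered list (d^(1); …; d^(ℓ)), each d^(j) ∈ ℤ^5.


Barcode: M ≅ I[1,1]^2, I[1,5], I[3,4]^3. HN layers by μ_θ (3 steps, strictly decreasing):
  μ^(1)=21; μ^(2)=8; μ^(3)=-5

((2, 0, 0, 0, 0); (0, 0, 0, 0, 1); (1, 1, 4, 4, 0))


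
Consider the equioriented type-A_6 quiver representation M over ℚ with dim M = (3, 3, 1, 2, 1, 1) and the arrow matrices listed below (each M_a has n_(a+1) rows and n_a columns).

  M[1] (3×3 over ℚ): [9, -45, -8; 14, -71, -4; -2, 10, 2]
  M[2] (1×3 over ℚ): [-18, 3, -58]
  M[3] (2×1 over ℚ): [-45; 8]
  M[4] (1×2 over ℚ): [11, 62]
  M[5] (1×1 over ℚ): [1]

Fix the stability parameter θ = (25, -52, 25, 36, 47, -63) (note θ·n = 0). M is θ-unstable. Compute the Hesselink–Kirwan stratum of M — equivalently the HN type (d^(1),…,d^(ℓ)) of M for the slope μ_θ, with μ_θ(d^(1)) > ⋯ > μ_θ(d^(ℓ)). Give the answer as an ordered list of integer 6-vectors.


Interval decomposition of M: I[1,2]^2, I[1,6], I[4,4].
HN type (ℓ=3): μ^(1)=36; μ^(2)=45/4; μ^(3)=-27/2

((0, 0, 0, 1, 0, 0); (0, 0, 1, 1, 1, 1); (3, 3, 0, 0, 0, 0))


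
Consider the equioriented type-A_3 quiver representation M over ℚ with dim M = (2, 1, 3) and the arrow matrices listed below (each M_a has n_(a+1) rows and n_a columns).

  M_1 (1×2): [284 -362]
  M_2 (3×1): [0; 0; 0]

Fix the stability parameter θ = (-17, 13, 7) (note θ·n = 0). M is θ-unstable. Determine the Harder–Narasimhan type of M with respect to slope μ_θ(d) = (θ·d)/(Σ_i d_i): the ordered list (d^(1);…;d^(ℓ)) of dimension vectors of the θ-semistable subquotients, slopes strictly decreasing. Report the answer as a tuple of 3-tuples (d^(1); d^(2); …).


Interval decomposition of M: I[1,1], I[1,2], I[3,3]^3.
HN type (ℓ=3): μ^(1)=13; μ^(2)=7; μ^(3)=-17

((0, 1, 0); (0, 0, 3); (2, 0, 0))


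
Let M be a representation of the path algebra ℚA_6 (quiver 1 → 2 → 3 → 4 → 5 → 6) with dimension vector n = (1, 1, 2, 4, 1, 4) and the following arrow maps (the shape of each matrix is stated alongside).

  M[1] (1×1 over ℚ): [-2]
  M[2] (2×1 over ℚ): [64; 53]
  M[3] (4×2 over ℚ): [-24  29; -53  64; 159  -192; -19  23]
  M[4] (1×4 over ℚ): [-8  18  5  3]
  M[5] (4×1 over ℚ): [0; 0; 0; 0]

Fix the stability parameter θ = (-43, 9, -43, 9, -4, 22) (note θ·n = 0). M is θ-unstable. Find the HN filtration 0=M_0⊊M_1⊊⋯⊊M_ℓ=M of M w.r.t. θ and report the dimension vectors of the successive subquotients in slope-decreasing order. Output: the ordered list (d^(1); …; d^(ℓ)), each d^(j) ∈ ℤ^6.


Interval decomposition of M: I[1,5], I[3,4], I[4,4]^2, I[6,6]^4.
HN type (ℓ=5): μ^(1)=22; μ^(2)=9; μ^(3)=5/2; μ^(4)=-17; μ^(5)=-43

((0, 0, 0, 0, 0, 4); (0, 0, 0, 3, 0, 0); (0, 0, 0, 1, 1, 0); (0, 1, 1, 0, 0, 0); (1, 0, 1, 0, 0, 0))


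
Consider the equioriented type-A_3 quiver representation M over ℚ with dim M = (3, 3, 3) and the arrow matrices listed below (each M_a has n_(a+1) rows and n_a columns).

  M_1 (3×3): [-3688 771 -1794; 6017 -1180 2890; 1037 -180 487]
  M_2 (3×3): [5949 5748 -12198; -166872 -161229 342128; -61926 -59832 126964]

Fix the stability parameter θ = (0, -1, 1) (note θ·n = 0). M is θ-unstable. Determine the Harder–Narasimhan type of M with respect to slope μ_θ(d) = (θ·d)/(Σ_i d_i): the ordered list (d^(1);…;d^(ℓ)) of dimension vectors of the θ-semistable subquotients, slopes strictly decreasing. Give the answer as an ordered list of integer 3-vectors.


Interval decomposition of M: I[1,2], I[1,3]^2, I[3,3].
HN type (ℓ=2): μ^(1)=1; μ^(2)=-1/2

((0, 0, 3); (3, 3, 0))


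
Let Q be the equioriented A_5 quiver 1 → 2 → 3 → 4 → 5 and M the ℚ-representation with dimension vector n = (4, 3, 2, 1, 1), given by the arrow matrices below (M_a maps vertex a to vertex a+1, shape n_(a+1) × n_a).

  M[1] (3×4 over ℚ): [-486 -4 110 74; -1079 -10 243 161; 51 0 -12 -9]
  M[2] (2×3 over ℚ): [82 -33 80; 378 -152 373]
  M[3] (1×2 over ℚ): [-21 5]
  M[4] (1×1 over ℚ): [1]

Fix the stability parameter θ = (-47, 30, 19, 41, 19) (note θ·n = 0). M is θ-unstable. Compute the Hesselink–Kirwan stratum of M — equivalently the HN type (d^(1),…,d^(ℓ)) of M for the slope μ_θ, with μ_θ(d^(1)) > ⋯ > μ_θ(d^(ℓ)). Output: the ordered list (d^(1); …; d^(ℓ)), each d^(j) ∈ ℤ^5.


Via rank(M_{q-1}∘⋯∘M_p): M ≅ I[1,1]^2, I[1,3], I[1,5], I[2,2].
μ_θ-semistable layers: μ^(1)=30; μ^(2)=49/2; μ^(3)=-47

((0, 1, 0, 1, 1); (0, 2, 2, 0, 0); (4, 0, 0, 0, 0))
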